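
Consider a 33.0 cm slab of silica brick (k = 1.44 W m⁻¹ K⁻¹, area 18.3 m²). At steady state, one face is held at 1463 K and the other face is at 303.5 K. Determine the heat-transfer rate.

Q = kA·ΔT/L = 1.44 × 18.3 × |1463 K − 303.5 K| / 0.330 = 92600 W

Q = 92600 W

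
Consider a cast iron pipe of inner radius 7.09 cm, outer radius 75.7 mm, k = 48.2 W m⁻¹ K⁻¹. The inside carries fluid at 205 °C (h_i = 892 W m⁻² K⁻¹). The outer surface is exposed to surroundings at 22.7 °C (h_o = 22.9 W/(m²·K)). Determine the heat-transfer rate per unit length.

Q' = 1930 W/m

Treat each layer as a resistance in series:
  R'_conv,in = 1/(2πr h) = 1/(2π·0.0709·892) = 0.002517 m·K/W
  R'_cast iron = ln(0.0757/0.0709)/(2πk) = 0.06551/(2π·48.2) = 2.163×10^-4 m·K/W
  R'_conv,out = 1/(2πr h) = 1/(2π·0.0757·22.9) = 0.09181 m·K/W
ΣR = 0.002517 + 2.163×10^-4 + 0.09181 = 0.09454 m·K/W
Q' = ΔT/ΣR = (205 °C − 22.7 °C)/0.09454 = 1930 W/m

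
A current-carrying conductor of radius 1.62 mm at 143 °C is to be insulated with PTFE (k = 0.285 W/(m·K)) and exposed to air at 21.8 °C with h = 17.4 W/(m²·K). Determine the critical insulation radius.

For a cylinder, r_cr = k_ins/h = 0.285/17.4 = 0.0164 m = 1.64 cm

r_cr = 1.64 cm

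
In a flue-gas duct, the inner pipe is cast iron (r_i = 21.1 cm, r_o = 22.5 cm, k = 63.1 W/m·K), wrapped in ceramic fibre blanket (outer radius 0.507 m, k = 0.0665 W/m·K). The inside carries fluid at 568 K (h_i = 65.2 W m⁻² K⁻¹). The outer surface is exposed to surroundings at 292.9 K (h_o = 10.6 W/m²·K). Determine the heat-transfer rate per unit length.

Treat each layer as a resistance in series:
  R'_conv,in = 1/(2πr h) = 1/(2π·0.211·65.2) = 0.01157 m·K/W
  R'_cast iron = ln(0.225/0.211)/(2πk) = 0.06424/(2π·63.1) = 1.620×10^-4 m·K/W
  R'_ceramic fibre blanket = ln(0.507/0.225)/(2πk) = 0.8124/(2π·0.0665) = 1.944 m·K/W
  R'_conv,out = 1/(2πr h) = 1/(2π·0.507·10.6) = 0.02961 m·K/W
ΣR = 0.01157 + 1.620×10^-4 + 1.944 + 0.02961 = 1.985 m·K/W
Q' = ΔT/ΣR = (568 K − 292.9 K)/1.985 = 139 W/m

Q' = 139 W/m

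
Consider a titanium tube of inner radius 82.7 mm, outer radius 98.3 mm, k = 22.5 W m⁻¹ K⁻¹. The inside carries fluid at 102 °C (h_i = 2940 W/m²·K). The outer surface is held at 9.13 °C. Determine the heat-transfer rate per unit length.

Resistance network (inner→outer):
  R'_conv,in = 1/(2πr h) = 1/(2π·0.0827·2940) = 6.546×10^-4 m·K/W
  R'_titanium = ln(0.0983/0.0827)/(2πk) = 0.1728/(2π·22.5) = 0.001222 m·K/W
ΣR = 6.546×10^-4 + 0.001222 = 0.001877 m·K/W
Q' = ΔT/ΣR = (102 °C − 9.13 °C)/0.001877 = 49500 W/m

Q' = 49500 W/m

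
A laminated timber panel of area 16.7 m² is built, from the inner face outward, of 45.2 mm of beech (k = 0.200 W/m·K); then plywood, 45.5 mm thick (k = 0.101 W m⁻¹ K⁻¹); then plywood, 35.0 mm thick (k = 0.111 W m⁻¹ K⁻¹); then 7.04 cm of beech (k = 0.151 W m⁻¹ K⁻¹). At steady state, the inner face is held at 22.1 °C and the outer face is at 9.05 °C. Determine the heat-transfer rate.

Resistance network (inner→outer):
  R_beech = L/(kA) = 0.0452/(0.200·16.7) = 0.01353 K/W
  R_plywood = L/(kA) = 0.0455/(0.101·16.7) = 0.02698 K/W
  R_plywood = L/(kA) = 0.0350/(0.111·16.7) = 0.01888 K/W
  R_beech = L/(kA) = 0.0704/(0.151·16.7) = 0.02792 K/W
ΣR = 0.01353 + 0.02698 + 0.01888 + 0.02792 = 0.08731 K/W
Q = ΔT/ΣR = (22.1 °C − 9.05 °C)/0.08731 = 149 W

Q = 149 W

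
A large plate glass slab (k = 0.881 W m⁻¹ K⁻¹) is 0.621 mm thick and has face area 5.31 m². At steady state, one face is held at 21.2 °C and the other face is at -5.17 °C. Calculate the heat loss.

Q = 1.99×10^5 W

Q = kA·ΔT/L = 0.881 × 5.31 × |21.2 °C − -5.17 °C| / 6.21×10^-4 = 1.99×10^5 W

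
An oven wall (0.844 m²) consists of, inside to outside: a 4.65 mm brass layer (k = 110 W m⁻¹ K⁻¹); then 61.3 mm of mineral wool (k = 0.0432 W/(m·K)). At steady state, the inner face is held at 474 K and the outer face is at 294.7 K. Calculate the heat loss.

Q = 107 W

Resistance network (inner→outer):
  R_brass = L/(kA) = 0.00465/(110·0.844) = 5.009×10^-5 K/W
  R_mineral wool = L/(kA) = 0.0613/(0.0432·0.844) = 1.681 K/W
ΣR = 5.009×10^-5 + 1.681 = 1.681 K/W
Q = ΔT/ΣR = (474 K − 294.7 K)/1.681 = 107 W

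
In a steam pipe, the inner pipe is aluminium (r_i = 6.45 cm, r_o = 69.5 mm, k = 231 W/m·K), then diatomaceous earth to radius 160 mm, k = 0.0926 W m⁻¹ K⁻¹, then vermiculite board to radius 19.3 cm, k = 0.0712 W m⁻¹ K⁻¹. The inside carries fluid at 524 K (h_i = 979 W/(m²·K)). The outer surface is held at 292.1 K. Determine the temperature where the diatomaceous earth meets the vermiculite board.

T = 344.5 K

Resistance network (inner→outer):
  R'_conv,in = 1/(2πr h) = 1/(2π·0.0645·979) = 0.002520 m·K/W
  R'_aluminium = ln(0.0695/0.0645)/(2πk) = 0.07466/(2π·231) = 5.144×10^-5 m·K/W
  R'_diatomaceous earth = ln(0.160/0.0695)/(2πk) = 0.8338/(2π·0.0926) = 1.433 m·K/W
  R'_vermiculite board = ln(0.193/0.160)/(2πk) = 0.1875/(2π·0.0712) = 0.4192 m·K/W
ΣR = 0.002520 + 5.144×10^-5 + 1.433 + 0.4192 = 1.855 m·K/W
Q' = ΔT/ΣR = (524 K − 292.1 K)/1.855 = 125.0 W/m
From the inner boundary to the diatomaceous earth/vermiculite board interface, ΣR_partial = 1.436 m·K/W.
T_interface = T_in − Q'·ΣR_partial = 524 K − (125.0)(1.436) = 344.5 K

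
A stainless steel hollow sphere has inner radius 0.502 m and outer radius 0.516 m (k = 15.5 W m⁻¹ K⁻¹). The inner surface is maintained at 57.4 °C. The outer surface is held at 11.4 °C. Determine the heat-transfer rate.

Q = 166 kW

Q = 4πk·ΔT/(1/r₁ − 1/r₂) = 4π × 15.5 × 46 / (1/0.502 − 1/0.516) = 1.66×10^5 W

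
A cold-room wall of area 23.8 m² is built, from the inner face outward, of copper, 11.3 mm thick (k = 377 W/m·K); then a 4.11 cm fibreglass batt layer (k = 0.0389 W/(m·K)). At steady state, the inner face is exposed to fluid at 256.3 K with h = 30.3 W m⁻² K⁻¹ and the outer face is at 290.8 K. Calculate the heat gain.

Q = 754 W

Series thermal resistances, inner to outer:
  R_conv,in = 1/(hA) = 1/(30.3·23.8) = 0.001387 K/W
  R_copper = L/(kA) = 0.0113/(377·23.8) = 1.259×10^-6 K/W
  R_fibreglass batt = L/(kA) = 0.0411/(0.0389·23.8) = 0.04439 K/W
ΣR = 0.001387 + 1.259×10^-6 + 0.04439 = 0.04578 K/W
Q = ΔT/ΣR = (256.3 K − 290.8 K)/0.04578 = -754 W
(Negative Q ⇒ heat flows inward; heat gain = 754 W.)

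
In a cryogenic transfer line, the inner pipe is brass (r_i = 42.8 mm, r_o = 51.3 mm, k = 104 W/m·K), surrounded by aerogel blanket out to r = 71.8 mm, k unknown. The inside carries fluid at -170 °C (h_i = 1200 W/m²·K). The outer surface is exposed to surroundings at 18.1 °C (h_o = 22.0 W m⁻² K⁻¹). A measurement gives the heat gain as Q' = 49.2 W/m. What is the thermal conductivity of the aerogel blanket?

ΣR = ΔT/Q' = |-170 − 18.1|/49.2 = 3.823 m·K/W
Known resistances:
  R'_conv,in = 1/(2πr h) = 1/(2π·0.0428·1200) = 0.003099 m·K/W
  R'_brass = ln(0.0513/0.0428)/(2πk) = 0.1812/(2π·104) = 2.772×10^-4 m·K/W
  R'_conv,out = 1/(2πr h) = 1/(2π·0.0718·22.0) = 0.1008 m·K/W
R_aerogel blanket = ΣR − ΣR_known = 3.823 − 0.1042 = 3.719 m·K/W
ln(r₂/r₁)/(2πk) = 3.719 ⇒ k = 0.3362/(2π·3.719) = 0.0144 W/m·K

k = 0.0144 W/m·K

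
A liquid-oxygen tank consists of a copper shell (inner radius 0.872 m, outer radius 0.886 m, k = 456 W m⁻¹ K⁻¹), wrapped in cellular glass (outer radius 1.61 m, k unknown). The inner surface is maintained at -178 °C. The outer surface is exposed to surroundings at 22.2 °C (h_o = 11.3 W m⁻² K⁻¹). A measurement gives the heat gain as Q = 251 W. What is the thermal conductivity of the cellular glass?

k = 0.0508 W/m·K

ΣR = ΔT/Q = |-178 − 22.2|/251 = 0.7976 K/W
Known resistances:
  R_copper = (1/0.872 − 1/0.886)/(4πk) = 0.01812/(4π·456) = 3.162×10^-6 K/W
  R_conv,out = 1/(4πr²h) = 1/(4π·1.61²·11.3) = 0.002717 K/W
R_cellular glass = ΣR − ΣR_known = 0.7976 − 0.002720 = 0.7949 K/W
(1/r₁−1/r₂)/(4πk) = 0.7949 ⇒ k = 0.5076/(4π·0.7949) = 0.0508 W/m·K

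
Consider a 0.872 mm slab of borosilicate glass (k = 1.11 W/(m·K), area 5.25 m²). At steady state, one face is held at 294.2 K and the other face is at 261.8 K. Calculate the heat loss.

Q = kA·ΔT/L = 1.11 × 5.25 × |294.2 K − 261.8 K| / 8.72×10^-4 = 2.17×10^5 W

Q = 217 kW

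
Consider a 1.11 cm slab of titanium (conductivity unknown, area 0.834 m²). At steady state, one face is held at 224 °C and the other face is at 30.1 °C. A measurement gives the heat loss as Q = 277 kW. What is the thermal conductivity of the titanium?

k = 19.0 W/m·K

ΣR = ΔT/Q = |224 − 30.1|/2.77×10^5 = 7.000×10^-4 K/W
L/(kA) = 7.000×10^-4 ⇒ k = 0.0111/(7.000×10^-4·0.834) = 19.0 W/m·K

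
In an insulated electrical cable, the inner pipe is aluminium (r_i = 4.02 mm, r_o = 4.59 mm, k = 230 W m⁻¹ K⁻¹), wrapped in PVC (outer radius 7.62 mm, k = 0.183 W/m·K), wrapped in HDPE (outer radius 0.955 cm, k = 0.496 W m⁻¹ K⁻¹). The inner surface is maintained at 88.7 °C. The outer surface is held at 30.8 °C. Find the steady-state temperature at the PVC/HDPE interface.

Series thermal resistances, inner to outer:
  R'_aluminium = ln(0.00459/0.00402)/(2πk) = 0.1326/(2π·230) = 9.175×10^-5 m·K/W
  R'_PVC = ln(0.00762/0.00459)/(2πk) = 0.5069/(2π·0.183) = 0.4408 m·K/W
  R'_HDPE = ln(0.00955/0.00762)/(2πk) = 0.2258/(2π·0.496) = 0.07244 m·K/W
ΣR = 9.175×10^-5 + 0.4408 + 0.07244 = 0.5133 m·K/W
Q' = ΔT/ΣR = (88.7 °C − 30.8 °C)/0.5133 = 112.8 W/m
From the inner boundary to the PVC/HDPE interface, ΣR_partial = 0.4409 m·K/W.
T_interface = T_in − Q'·ΣR_partial = 88.7 °C − (112.8)(0.4409) = 39.0 °C

T = 39.0 °C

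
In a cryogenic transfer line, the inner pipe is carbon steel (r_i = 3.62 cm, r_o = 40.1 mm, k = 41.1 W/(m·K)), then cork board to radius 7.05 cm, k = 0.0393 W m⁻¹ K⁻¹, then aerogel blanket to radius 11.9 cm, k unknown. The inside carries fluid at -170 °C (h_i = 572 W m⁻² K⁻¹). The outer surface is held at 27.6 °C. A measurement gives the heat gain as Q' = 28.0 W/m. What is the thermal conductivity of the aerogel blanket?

ΣR = ΔT/Q' = |-170 − 27.6|/28.0 = 7.057 m·K/W
Known resistances:
  R'_conv,in = 1/(2πr h) = 1/(2π·0.0362·572) = 0.007686 m·K/W
  R'_carbon steel = ln(0.0401/0.0362)/(2πk) = 0.1023/(2π·41.1) = 3.962×10^-4 m·K/W
  R'_cork board = ln(0.0705/0.0401)/(2πk) = 0.5642/(2π·0.0393) = 2.285 m·K/W
R_aerogel blanket = ΣR − ΣR_known = 7.057 − 2.293 = 4.764 m·K/W
ln(r₂/r₁)/(2πk) = 4.764 ⇒ k = 0.5235/(2π·4.764) = 0.0175 W/m·K

k = 0.0175 W/m·K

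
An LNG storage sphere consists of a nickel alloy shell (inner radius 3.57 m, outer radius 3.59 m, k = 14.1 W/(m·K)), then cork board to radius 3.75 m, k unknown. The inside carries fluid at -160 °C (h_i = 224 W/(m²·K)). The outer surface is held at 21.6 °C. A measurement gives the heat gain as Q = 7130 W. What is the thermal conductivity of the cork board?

k = 0.0372 W/m·K

ΣR = ΔT/Q = |-160 − 21.6|/7130 = 0.02547 K/W
Known resistances:
  R_conv,in = 1/(4πr²h) = 1/(4π·3.57²·224) = 2.787×10^-5 K/W
  R_nickel alloy = (1/3.57 − 1/3.59)/(4πk) = 0.001561/(4π·14.1) = 8.807×10^-6 K/W
R_cork board = ΣR − ΣR_known = 0.02547 − 3.668×10^-5 = 0.02543 K/W
(1/r₁−1/r₂)/(4πk) = 0.02543 ⇒ k = 0.01188/(4π·0.02543) = 0.0372 W/m·K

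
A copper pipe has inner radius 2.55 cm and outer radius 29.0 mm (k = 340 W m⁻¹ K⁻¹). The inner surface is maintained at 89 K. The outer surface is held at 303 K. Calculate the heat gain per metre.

Q' = 2πk·ΔT/ln(r₂/r₁) = 2π × 340 × 214 / ln(0.0290/0.0255) = 3.55×10^6 W/m

Q' = 3.55×10^6 W/m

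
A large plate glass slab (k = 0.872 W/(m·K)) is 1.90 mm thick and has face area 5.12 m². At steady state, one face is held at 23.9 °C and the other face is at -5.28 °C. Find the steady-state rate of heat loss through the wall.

Q = kA·ΔT/L = 0.872 × 5.12 × |23.9 °C − -5.28 °C| / 0.00190 = 68600 W

Q = 68600 W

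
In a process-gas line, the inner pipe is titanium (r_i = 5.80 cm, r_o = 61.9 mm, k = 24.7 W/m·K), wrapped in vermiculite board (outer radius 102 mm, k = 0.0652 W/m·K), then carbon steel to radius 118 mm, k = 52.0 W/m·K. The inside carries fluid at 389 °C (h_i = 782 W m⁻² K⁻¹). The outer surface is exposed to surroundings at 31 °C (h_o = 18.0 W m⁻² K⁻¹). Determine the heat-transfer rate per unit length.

Q' = 276 W/m

Series thermal resistances, inner to outer:
  R'_conv,in = 1/(2πr h) = 1/(2π·0.0580·782) = 0.003509 m·K/W
  R'_titanium = ln(0.0619/0.0580)/(2πk) = 0.06508/(2π·24.7) = 4.193×10^-4 m·K/W
  R'_vermiculite board = ln(0.102/0.0619)/(2πk) = 0.4995/(2π·0.0652) = 1.219 m·K/W
  R'_carbon steel = ln(0.118/0.102)/(2πk) = 0.1457/(2π·52.0) = 4.460×10^-4 m·K/W
  R'_conv,out = 1/(2πr h) = 1/(2π·0.118·18.0) = 0.07493 m·K/W
ΣR = 0.003509 + 4.193×10^-4 + 1.219 + 4.460×10^-4 + 0.07493 = 1.298 m·K/W
Q' = ΔT/ΣR = (389 °C − 31 °C)/1.298 = 276 W/m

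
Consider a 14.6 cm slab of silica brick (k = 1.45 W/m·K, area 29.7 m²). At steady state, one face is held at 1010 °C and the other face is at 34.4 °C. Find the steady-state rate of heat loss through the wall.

Q = 2.88×10^5 W

Q = kA·ΔT/L = 1.45 × 29.7 × |1010 °C − 34.4 °C| / 0.146 = 2.88×10^5 W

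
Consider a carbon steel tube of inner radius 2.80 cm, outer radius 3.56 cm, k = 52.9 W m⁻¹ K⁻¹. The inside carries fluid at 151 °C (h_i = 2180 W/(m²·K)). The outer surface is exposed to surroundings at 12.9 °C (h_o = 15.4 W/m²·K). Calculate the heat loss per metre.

Resistance network (inner→outer):
  R'_conv,in = 1/(2πr h) = 1/(2π·0.0280·2180) = 0.002607 m·K/W
  R'_carbon steel = ln(0.0356/0.0280)/(2πk) = 0.2401/(2π·52.9) = 7.225×10^-4 m·K/W
  R'_conv,out = 1/(2πr h) = 1/(2π·0.0356·15.4) = 0.2903 m·K/W
ΣR = 0.002607 + 7.225×10^-4 + 0.2903 = 0.2936 m·K/W
Q' = ΔT/ΣR = (151 °C − 12.9 °C)/0.2936 = 470 W/m

Q' = 470 W/m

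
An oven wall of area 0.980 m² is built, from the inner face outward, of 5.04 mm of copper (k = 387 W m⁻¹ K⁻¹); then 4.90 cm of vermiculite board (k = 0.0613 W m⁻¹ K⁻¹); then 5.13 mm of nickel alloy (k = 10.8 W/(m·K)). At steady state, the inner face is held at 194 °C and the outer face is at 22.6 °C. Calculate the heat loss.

Q = 210 W

Resistance network (inner→outer):
  R_copper = L/(kA) = 0.00504/(387·0.980) = 1.329×10^-5 K/W
  R_vermiculite board = L/(kA) = 0.0490/(0.0613·0.980) = 0.8157 K/W
  R_nickel alloy = L/(kA) = 0.00513/(10.8·0.980) = 4.847×10^-4 K/W
ΣR = 1.329×10^-5 + 0.8157 + 4.847×10^-4 = 0.8162 K/W
Q = ΔT/ΣR = (194 °C − 22.6 °C)/0.8162 = 210 W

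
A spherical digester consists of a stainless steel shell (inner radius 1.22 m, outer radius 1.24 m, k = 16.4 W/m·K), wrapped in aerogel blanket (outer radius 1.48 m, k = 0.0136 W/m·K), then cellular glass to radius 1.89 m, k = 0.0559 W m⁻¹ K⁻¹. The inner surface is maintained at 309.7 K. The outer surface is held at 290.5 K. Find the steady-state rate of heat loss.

Resistance network (inner→outer):
  R_stainless steel = (1/1.22 − 1/1.24)/(4πk) = 0.01322/(4π·16.4) = 6.415×10^-5 K/W
  R_aerogel blanket = (1/1.24 − 1/1.48)/(4πk) = 0.1308/(4π·0.0136) = 0.7652 K/W
  R_cellular glass = (1/1.48 − 1/1.89)/(4πk) = 0.1466/(4π·0.0559) = 0.2087 K/W
ΣR = 6.415×10^-5 + 0.7652 + 0.2087 = 0.9740 K/W
Q = ΔT/ΣR = (309.7 K − 290.5 K)/0.9740 = 19.7 W

Q = 19.7 W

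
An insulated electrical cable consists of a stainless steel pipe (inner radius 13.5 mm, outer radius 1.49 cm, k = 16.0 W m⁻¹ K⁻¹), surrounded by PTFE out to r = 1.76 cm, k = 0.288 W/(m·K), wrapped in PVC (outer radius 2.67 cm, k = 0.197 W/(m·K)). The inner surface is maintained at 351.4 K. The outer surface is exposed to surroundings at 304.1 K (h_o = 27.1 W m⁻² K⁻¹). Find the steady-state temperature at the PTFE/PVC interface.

T = 344.6 K

Series thermal resistances, inner to outer:
  R'_stainless steel = ln(0.0149/0.0135)/(2πk) = 0.09867/(2π·16.0) = 9.815×10^-4 m·K/W
  R'_PTFE = ln(0.0176/0.0149)/(2πk) = 0.1665/(2π·0.288) = 0.09203 m·K/W
  R'_PVC = ln(0.0267/0.0176)/(2πk) = 0.4168/(2π·0.197) = 0.3367 m·K/W
  R'_conv,out = 1/(2πr h) = 1/(2π·0.0267·27.1) = 0.2200 m·K/W
ΣR = 9.815×10^-4 + 0.09203 + 0.3367 + 0.2200 = 0.6497 m·K/W
Q' = ΔT/ΣR = (351.4 K − 304.1 K)/0.6497 = 72.80 W/m
From the inner boundary to the PTFE/PVC interface, ΣR_partial = 0.09301 m·K/W.
T_interface = T_in − Q'·ΣR_partial = 351.4 K − (72.80)(0.09301) = 344.6 K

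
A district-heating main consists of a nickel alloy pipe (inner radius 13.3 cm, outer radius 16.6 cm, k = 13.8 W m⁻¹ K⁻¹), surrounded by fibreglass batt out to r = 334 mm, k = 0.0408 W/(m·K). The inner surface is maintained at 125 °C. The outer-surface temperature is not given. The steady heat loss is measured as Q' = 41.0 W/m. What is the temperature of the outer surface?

T_out = 13.1 °C

Sum the resistances:
  R'_nickel alloy = ln(0.166/0.133)/(2πk) = 0.2216/(2π·13.8) = 0.002556 m·K/W
  R'_fibreglass batt = ln(0.334/0.166)/(2πk) = 0.6992/(2π·0.0408) = 2.727 m·K/W
ΣR = 2.730 m·K/W
ΔT = Q'·ΣR = 41.0 × 2.730 = 111.9 K
Heat flows outward, so T_out = T_in − ΔT = 125 − 111.9 = 13.1 °C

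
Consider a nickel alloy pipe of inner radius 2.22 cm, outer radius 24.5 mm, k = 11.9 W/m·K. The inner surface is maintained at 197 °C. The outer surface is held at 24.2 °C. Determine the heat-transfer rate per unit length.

Q' = 2πk·ΔT/ln(r₂/r₁) = 2π × 11.9 × 172.8 / ln(0.0245/0.0222) = 1.31×10^5 W/m

Q' = 131 kW/m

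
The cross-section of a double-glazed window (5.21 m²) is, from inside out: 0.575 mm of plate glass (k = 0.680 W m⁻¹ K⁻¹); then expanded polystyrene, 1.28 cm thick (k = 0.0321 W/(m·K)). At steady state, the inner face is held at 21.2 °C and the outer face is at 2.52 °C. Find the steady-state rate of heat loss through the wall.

Q = 244 W

Treat each layer as a resistance in series:
  R_plate glass = L/(kA) = 5.75×10^-4/(0.680·5.21) = 1.623×10^-4 K/W
  R_expanded polystyrene = L/(kA) = 0.0128/(0.0321·5.21) = 0.07654 K/W
ΣR = 1.623×10^-4 + 0.07654 = 0.07670 K/W
Q = ΔT/ΣR = (21.2 °C − 2.52 °C)/0.07670 = 244 W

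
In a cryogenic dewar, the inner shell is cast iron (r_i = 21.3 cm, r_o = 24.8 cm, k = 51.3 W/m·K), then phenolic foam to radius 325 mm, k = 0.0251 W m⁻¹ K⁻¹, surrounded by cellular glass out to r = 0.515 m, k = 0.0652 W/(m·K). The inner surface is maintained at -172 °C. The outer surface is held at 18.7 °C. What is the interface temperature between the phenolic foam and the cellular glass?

T = -41.1 °C

Series thermal resistances, inner to outer:
  R_cast iron = (1/0.213 − 1/0.248)/(4πk) = 0.6626/(4π·51.3) = 0.001028 K/W
  R_phenolic foam = (1/0.248 − 1/0.325)/(4πk) = 0.9553/(4π·0.0251) = 3.029 K/W
  R_cellular glass = (1/0.325 − 1/0.515)/(4πk) = 1.135/(4π·0.0652) = 1.385 K/W
ΣR = 0.001028 + 3.029 + 1.385 = 4.415 K/W
Q = ΔT/ΣR = (-172 °C − 18.7 °C)/4.415 = -43.19 W
From the inner boundary to the phenolic foam/cellular glass interface, ΣR_partial = 3.030 K/W.
T_interface = T_in − Q·ΣR_partial = -172 °C − (-43.19)(3.030) = -41.1 °C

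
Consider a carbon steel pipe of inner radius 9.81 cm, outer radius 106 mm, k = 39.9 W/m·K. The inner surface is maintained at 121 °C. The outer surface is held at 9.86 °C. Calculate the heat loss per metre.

Q' = 360 kW/m

Q' = 2πk·ΔT/ln(r₂/r₁) = 2π × 39.9 × 111.14 / ln(0.106/0.0981) = 3.60×10^5 W/m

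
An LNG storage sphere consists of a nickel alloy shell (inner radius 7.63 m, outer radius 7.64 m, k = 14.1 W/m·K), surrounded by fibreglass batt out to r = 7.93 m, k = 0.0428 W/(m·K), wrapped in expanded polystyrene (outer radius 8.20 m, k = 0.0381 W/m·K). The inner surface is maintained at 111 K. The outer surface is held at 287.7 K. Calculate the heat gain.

Resistance network (inner→outer):
  R_nickel alloy = (1/7.63 − 1/7.64)/(4πk) = 1.715×10^-4/(4π·14.1) = 9.682×10^-7 K/W
  R_fibreglass batt = (1/7.64 − 1/7.93)/(4πk) = 0.004787/(4π·0.0428) = 0.008900 K/W
  R_expanded polystyrene = (1/7.93 − 1/8.20)/(4πk) = 0.004152/(4π·0.0381) = 0.008672 K/W
ΣR = 9.682×10^-7 + 0.008900 + 0.008672 = 0.01757 K/W
Q = ΔT/ΣR = (111 K − 287.7 K)/0.01757 = -10100 W
(Negative Q ⇒ heat flows inward; heat gain = 10100 W.)

Q = 10.1 kW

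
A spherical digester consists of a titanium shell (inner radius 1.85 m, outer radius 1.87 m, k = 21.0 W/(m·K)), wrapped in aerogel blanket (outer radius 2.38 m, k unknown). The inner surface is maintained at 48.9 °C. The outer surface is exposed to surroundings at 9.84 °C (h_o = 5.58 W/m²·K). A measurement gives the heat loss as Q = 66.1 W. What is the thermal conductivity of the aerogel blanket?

k = 0.0155 W/m·K

ΣR = ΔT/Q = |48.9 − 9.84|/66.1 = 0.5909 K/W
Known resistances:
  R_titanium = (1/1.85 − 1/1.87)/(4πk) = 0.005781/(4π·21.0) = 2.191×10^-5 K/W
  R_conv,out = 1/(4πr²h) = 1/(4π·2.38²·5.58) = 0.002518 K/W
R_aerogel blanket = ΣR − ΣR_known = 0.5909 − 0.002540 = 0.5884 K/W
(1/r₁−1/r₂)/(4πk) = 0.5884 ⇒ k = 0.1146/(4π·0.5884) = 0.0155 W/m·K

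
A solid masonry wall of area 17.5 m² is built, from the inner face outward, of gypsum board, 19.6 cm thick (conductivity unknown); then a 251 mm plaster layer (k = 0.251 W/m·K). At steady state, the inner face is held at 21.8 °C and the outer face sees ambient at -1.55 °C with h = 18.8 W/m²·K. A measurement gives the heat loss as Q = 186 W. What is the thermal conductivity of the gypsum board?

ΣR = ΔT/Q = |21.8 − -1.55|/186 = 0.1255 K/W
Known resistances:
  R_plaster = L/(kA) = 0.251/(0.251·17.5) = 0.05714 K/W
  R_conv,out = 1/(hA) = 1/(18.8·17.5) = 0.003040 K/W
R_gypsum board = ΣR − ΣR_known = 0.1255 − 0.06018 = 0.06532 K/W
L/(kA) = 0.06532 ⇒ k = 0.196/(0.06532·17.5) = 0.171 W/m·K

k = 0.171 W/m·K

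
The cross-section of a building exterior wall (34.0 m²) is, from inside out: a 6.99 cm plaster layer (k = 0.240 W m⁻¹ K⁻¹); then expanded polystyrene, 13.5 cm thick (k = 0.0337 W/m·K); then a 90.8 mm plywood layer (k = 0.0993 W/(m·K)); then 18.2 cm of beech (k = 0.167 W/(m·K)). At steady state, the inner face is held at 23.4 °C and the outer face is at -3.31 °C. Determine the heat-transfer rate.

Resistance network (inner→outer):
  R_plaster = L/(kA) = 0.0699/(0.240·34.0) = 0.008566 K/W
  R_expanded polystyrene = L/(kA) = 0.135/(0.0337·34.0) = 0.1178 K/W
  R_plywood = L/(kA) = 0.0908/(0.0993·34.0) = 0.02689 K/W
  R_beech = L/(kA) = 0.182/(0.167·34.0) = 0.03205 K/W
ΣR = 0.008566 + 0.1178 + 0.02689 + 0.03205 = 0.1853 K/W
Q = ΔT/ΣR = (23.4 °C − -3.31 °C)/0.1853 = 144 W

Q = 144 W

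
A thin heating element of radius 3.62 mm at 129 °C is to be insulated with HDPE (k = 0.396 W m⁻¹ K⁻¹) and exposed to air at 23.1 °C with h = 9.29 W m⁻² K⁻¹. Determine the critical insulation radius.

For a cylinder, r_cr = k_ins/h = 0.396/9.29 = 0.0426 m = 4.26 cm

r_cr = 4.26 cm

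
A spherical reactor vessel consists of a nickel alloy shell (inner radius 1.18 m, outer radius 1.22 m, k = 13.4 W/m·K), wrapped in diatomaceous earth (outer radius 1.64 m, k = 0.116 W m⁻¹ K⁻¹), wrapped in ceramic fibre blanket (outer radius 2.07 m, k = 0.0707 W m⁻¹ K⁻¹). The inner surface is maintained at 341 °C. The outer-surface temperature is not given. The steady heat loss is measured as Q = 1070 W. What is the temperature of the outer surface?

Series resistances:
  R_nickel alloy = (1/1.18 − 1/1.22)/(4πk) = 0.02779/(4π·13.4) = 1.650×10^-4 K/W
  R_diatomaceous earth = (1/1.22 − 1/1.64)/(4πk) = 0.2099/(4π·0.116) = 0.1440 K/W
  R_ceramic fibre blanket = (1/1.64 − 1/2.07)/(4πk) = 0.1267/(4π·0.0707) = 0.1426 K/W
ΣR = 0.2867 K/W
ΔT = Q·ΣR = 1070 × 0.2867 = 306.8 K
Heat flows outward, so T_out = T_in − ΔT = 341 − 306.8 = 34.2 °C

T_out = 34.2 °C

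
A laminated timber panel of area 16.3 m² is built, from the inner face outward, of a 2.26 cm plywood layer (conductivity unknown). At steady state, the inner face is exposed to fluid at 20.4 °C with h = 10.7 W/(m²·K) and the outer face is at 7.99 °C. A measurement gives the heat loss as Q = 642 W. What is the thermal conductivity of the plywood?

k = 0.102 W/m·K

ΣR = ΔT/Q = |20.4 − 7.99|/642 = 0.01933 K/W
Known resistances:
  R_conv,in = 1/(hA) = 1/(10.7·16.3) = 0.005734 K/W
R_plywood = ΣR − ΣR_known = 0.01933 − 0.005734 = 0.01360 K/W
L/(kA) = 0.01360 ⇒ k = 0.0226/(0.01360·16.3) = 0.102 W/m·K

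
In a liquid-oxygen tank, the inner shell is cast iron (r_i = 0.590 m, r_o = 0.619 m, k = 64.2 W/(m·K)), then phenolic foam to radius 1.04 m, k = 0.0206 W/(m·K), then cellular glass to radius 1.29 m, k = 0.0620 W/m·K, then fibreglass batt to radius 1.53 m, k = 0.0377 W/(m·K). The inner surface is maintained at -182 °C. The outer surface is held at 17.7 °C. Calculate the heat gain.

Q = 66.1 W

Treat each layer as a resistance in series:
  R_cast iron = (1/0.590 − 1/0.619)/(4πk) = 0.07941/(4π·64.2) = 9.843×10^-5 K/W
  R_phenolic foam = (1/0.619 − 1/1.04)/(4πk) = 0.6540/(4π·0.0206) = 2.526 K/W
  R_cellular glass = (1/1.04 − 1/1.29)/(4πk) = 0.1863/(4π·0.0620) = 0.2392 K/W
  R_fibreglass batt = (1/1.29 − 1/1.53)/(4πk) = 0.1216/(4π·0.0377) = 0.2567 K/W
ΣR = 9.843×10^-5 + 2.526 + 0.2392 + 0.2567 = 3.022 K/W
Q = ΔT/ΣR = (-182 °C − 17.7 °C)/3.022 = -66.1 W
(Negative Q ⇒ heat flows inward; heat gain = 66.1 W.)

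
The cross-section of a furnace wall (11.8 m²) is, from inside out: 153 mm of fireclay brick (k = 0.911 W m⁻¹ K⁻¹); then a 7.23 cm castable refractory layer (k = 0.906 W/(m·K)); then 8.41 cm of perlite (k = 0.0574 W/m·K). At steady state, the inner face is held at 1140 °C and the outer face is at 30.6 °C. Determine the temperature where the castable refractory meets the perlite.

T = 980 °C

Series thermal resistances, inner to outer:
  R_fireclay brick = L/(kA) = 0.153/(0.911·11.8) = 0.01423 K/W
  R_castable refractory = L/(kA) = 0.0723/(0.906·11.8) = 0.006763 K/W
  R_perlite = L/(kA) = 0.0841/(0.0574·11.8) = 0.1242 K/W
ΣR = 0.01423 + 0.006763 + 0.1242 = 0.1452 K/W
Q = ΔT/ΣR = (1140 °C − 30.6 °C)/0.1452 = 7640 W
From the inner boundary to the castable refractory/perlite interface, ΣR_partial = 0.02099 K/W.
T_interface = T_in − Q·ΣR_partial = 1140 °C − (7640)(0.02099) = 980 °C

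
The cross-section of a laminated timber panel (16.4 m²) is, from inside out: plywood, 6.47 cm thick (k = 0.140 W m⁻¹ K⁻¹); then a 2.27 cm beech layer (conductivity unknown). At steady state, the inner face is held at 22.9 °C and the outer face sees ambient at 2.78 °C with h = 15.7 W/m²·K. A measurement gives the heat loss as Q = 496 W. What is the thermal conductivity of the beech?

ΣR = ΔT/Q = |22.9 − 2.78|/496 = 0.04056 K/W
Known resistances:
  R_plywood = L/(kA) = 0.0647/(0.140·16.4) = 0.02818 K/W
  R_conv,out = 1/(hA) = 1/(15.7·16.4) = 0.003884 K/W
R_beech = ΣR − ΣR_known = 0.04056 − 0.03206 = 0.008500 K/W
L/(kA) = 0.008500 ⇒ k = 0.0227/(0.008500·16.4) = 0.163 W/m·K

k = 0.163 W/m·K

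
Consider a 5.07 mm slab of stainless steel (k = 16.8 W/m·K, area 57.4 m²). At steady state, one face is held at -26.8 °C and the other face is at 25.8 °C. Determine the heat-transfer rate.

Q = 10000 kW

Q = kA·ΔT/L = 16.8 × 57.4 × |-26.8 °C − 25.8 °C| / 0.00507 = 1.00×10^7 W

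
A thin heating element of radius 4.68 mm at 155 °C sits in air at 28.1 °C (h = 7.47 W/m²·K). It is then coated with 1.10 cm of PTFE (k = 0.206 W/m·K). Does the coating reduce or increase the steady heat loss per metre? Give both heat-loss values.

increases: 27.9 → 55.3 W/m

Critical radius for a cylinder: r_cr = k/h = 0.0276 m = 2.76 cm.
Outer radius after coating: r₂ = 0.00468 + 0.0110 = 0.01568 m.
Since r₁ < r_cr and r₂ ≤ r_cr, the coating moves toward the maximum at r_cr — heat loss rises.
Bare: R = 1/(2πr₁h) = 4.553 m·K/W; Q = 126.9/4.553 = 27.9 W/m.
Coated: R = R_cond + R_conv = 2.293 m·K/W; Q = 126.9/2.293 = 55.3 W/m.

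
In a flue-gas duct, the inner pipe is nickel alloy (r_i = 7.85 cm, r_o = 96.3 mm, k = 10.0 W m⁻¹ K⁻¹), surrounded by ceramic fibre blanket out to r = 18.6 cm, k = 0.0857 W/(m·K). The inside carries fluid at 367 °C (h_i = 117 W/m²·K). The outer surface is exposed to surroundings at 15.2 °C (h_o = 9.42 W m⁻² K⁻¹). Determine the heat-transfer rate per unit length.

Q' = 264 W/m

Resistance network (inner→outer):
  R'_conv,in = 1/(2πr h) = 1/(2π·0.0785·117) = 0.01733 m·K/W
  R'_nickel alloy = ln(0.0963/0.0785)/(2πk) = 0.2044/(2π·10.0) = 0.003253 m·K/W
  R'_ceramic fibre blanket = ln(0.186/0.0963)/(2πk) = 0.6583/(2π·0.0857) = 1.223 m·K/W
  R'_conv,out = 1/(2πr h) = 1/(2π·0.186·9.42) = 0.09084 m·K/W
ΣR = 0.01733 + 0.003253 + 1.223 + 0.09084 = 1.334 m·K/W
Q' = ΔT/ΣR = (367 °C − 15.2 °C)/1.334 = 264 W/m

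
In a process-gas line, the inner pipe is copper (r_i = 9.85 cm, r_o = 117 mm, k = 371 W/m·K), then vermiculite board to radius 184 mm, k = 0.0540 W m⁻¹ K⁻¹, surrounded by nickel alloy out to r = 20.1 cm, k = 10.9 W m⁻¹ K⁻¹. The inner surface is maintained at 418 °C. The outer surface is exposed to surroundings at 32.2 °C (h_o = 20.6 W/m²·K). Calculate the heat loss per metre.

Q' = 281 W/m

Treat each layer as a resistance in series:
  R'_copper = ln(0.117/0.0985)/(2πk) = 0.1721/(2π·371) = 7.384×10^-5 m·K/W
  R'_vermiculite board = ln(0.184/0.117)/(2πk) = 0.4528/(2π·0.0540) = 1.334 m·K/W
  R'_nickel alloy = ln(0.201/0.184)/(2πk) = 0.08837/(2π·10.9) = 0.001290 m·K/W
  R'_conv,out = 1/(2πr h) = 1/(2π·0.201·20.6) = 0.03844 m·K/W
ΣR = 7.384×10^-5 + 1.334 + 0.001290 + 0.03844 = 1.374 m·K/W
Q' = ΔT/ΣR = (418 °C − 32.2 °C)/1.374 = 281 W/m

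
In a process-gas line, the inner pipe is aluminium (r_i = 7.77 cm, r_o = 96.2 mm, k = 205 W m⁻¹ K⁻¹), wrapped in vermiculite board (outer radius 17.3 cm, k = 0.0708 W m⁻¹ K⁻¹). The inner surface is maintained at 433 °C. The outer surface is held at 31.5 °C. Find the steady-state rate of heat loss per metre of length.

Q' = 304 W/m

Series thermal resistances, inner to outer:
  R'_aluminium = ln(0.0962/0.0777)/(2πk) = 0.2136/(2π·205) = 1.658×10^-4 m·K/W
  R'_vermiculite board = ln(0.173/0.0962)/(2πk) = 0.5869/(2π·0.0708) = 1.319 m·K/W
ΣR = 1.658×10^-4 + 1.319 = 1.319 m·K/W
Q' = ΔT/ΣR = (433 °C − 31.5 °C)/1.319 = 304 W/m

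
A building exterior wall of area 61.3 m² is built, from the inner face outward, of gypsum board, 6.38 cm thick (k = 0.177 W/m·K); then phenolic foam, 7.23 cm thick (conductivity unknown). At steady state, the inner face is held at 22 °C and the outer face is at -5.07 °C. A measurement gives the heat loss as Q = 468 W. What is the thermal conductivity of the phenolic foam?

k = 0.0227 W/m·K

ΣR = ΔT/Q = |22 − -5.07|/468 = 0.05784 K/W
Known resistances:
  R_gypsum board = L/(kA) = 0.0638/(0.177·61.3) = 0.005880 K/W
R_phenolic foam = ΣR − ΣR_known = 0.05784 − 0.005880 = 0.05196 K/W
L/(kA) = 0.05196 ⇒ k = 0.0723/(0.05196·61.3) = 0.0227 W/m·K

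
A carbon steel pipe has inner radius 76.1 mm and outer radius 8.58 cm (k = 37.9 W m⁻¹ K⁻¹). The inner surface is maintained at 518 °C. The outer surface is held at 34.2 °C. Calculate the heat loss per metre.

Q' = 2πk·ΔT/ln(r₂/r₁) = 2π × 37.9 × 483.8 / ln(0.0858/0.0761) = 9.60×10^5 W/m

Q' = 9.60×10^5 W/m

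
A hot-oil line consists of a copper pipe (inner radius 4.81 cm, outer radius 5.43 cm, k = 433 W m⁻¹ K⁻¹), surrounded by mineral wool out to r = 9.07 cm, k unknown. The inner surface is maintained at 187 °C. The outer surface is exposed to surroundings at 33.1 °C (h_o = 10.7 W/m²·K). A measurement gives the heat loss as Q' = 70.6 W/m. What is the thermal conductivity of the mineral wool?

ΣR = ΔT/Q' = |187 − 33.1|/70.6 = 2.180 m·K/W
Known resistances:
  R'_copper = ln(0.0543/0.0481)/(2πk) = 0.1212/(2π·433) = 4.456×10^-5 m·K/W
  R'_conv,out = 1/(2πr h) = 1/(2π·0.0907·10.7) = 0.1640 m·K/W
R_mineral wool = ΣR − ΣR_known = 2.180 − 0.1640 = 2.016 m·K/W
ln(r₂/r₁)/(2πk) = 2.016 ⇒ k = 0.5130/(2π·2.016) = 0.0405 W/m·K

k = 0.0405 W/m·K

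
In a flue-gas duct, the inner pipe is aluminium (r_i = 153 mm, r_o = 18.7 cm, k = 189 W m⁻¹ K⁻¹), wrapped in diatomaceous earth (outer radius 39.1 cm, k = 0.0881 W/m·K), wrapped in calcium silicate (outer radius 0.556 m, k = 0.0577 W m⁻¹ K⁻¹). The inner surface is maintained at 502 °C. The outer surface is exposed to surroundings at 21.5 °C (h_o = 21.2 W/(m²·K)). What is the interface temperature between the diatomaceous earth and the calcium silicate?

T = 226 °C

Series thermal resistances, inner to outer:
  R'_aluminium = ln(0.187/0.153)/(2πk) = 0.2007/(2π·189) = 1.690×10^-4 m·K/W
  R'_diatomaceous earth = ln(0.391/0.187)/(2πk) = 0.7376/(2π·0.0881) = 1.332 m·K/W
  R'_calcium silicate = ln(0.556/0.391)/(2πk) = 0.3521/(2π·0.0577) = 0.9711 m·K/W
  R'_conv,out = 1/(2πr h) = 1/(2π·0.556·21.2) = 0.01350 m·K/W
ΣR = 1.690×10^-4 + 1.332 + 0.9711 + 0.01350 = 2.317 m·K/W
Q' = ΔT/ΣR = (502 °C − 21.5 °C)/2.317 = 207.4 W/m
From the inner boundary to the diatomaceous earth/calcium silicate interface, ΣR_partial = 1.332 m·K/W.
T_interface = T_in − Q'·ΣR_partial = 502 °C − (207.4)(1.332) = 226 °C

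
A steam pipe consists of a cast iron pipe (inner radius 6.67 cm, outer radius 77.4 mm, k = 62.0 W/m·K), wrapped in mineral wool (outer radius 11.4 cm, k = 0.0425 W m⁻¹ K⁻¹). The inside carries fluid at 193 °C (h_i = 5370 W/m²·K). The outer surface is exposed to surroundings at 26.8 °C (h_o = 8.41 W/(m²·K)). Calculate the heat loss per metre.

Series thermal resistances, inner to outer:
  R'_conv,in = 1/(2πr h) = 1/(2π·0.0667·5370) = 4.443×10^-4 m·K/W
  R'_cast iron = ln(0.0774/0.0667)/(2πk) = 0.1488/(2π·62.0) = 3.819×10^-4 m·K/W
  R'_mineral wool = ln(0.114/0.0774)/(2πk) = 0.3872/(2π·0.0425) = 1.450 m·K/W
  R'_conv,out = 1/(2πr h) = 1/(2π·0.114·8.41) = 0.1660 m·K/W
ΣR = 4.443×10^-4 + 3.819×10^-4 + 1.450 + 0.1660 = 1.617 m·K/W
Q' = ΔT/ΣR = (193 °C − 26.8 °C)/1.617 = 103 W/m

Q' = 103 W/m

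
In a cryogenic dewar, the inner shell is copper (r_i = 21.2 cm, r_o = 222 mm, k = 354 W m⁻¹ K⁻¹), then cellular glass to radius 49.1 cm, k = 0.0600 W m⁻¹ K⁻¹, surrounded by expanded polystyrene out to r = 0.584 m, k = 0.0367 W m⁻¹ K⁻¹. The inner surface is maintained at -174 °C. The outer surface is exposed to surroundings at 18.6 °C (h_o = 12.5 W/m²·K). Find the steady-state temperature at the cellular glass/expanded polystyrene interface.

Series thermal resistances, inner to outer:
  R_copper = (1/0.212 − 1/0.222)/(4πk) = 0.2125/(4π·354) = 4.776×10^-5 K/W
  R_cellular glass = (1/0.222 − 1/0.491)/(4πk) = 2.468/(4π·0.0600) = 3.273 K/W
  R_expanded polystyrene = (1/0.491 − 1/0.584)/(4πk) = 0.3243/(4π·0.0367) = 0.7033 K/W
  R_conv,out = 1/(4πr²h) = 1/(4π·0.584²·12.5) = 0.01867 K/W
ΣR = 4.776×10^-5 + 3.273 + 0.7033 + 0.01867 = 3.995 K/W
Q = ΔT/ΣR = (-174 °C − 18.6 °C)/3.995 = -48.21 W
From the inner boundary to the cellular glass/expanded polystyrene interface, ΣR_partial = 3.273 K/W.
T_interface = T_in − Q·ΣR_partial = -174 °C − (-48.21)(3.273) = -16.2 °C

T = -16.2 °C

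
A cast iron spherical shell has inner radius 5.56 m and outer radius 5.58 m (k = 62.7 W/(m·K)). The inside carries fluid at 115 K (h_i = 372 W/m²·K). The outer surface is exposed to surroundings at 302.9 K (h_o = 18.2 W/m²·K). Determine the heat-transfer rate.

Series thermal resistances, inner to outer:
  R_conv,in = 1/(4πr²h) = 1/(4π·5.56²·372) = 6.920×10^-6 K/W
  R_cast iron = (1/5.56 − 1/5.58)/(4πk) = 6.446×10^-4/(4π·62.7) = 8.182×10^-7 K/W
  R_conv,out = 1/(4πr²h) = 1/(4π·5.58²·18.2) = 1.404×10^-4 K/W
ΣR = 6.920×10^-6 + 8.182×10^-7 + 1.404×10^-4 = 1.481×10^-4 K/W
Q = ΔT/ΣR = (115 K − 302.9 K)/1.481×10^-4 = -1.27×10^6 W
(Negative Q ⇒ heat flows inward; heat gain = 1.27×10^6 W.)

Q = 1270 kW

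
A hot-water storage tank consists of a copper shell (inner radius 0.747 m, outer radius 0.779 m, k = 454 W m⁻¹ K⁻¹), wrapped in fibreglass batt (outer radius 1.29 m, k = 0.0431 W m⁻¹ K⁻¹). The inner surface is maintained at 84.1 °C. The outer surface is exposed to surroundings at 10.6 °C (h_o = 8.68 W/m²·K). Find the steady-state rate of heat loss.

Q = 77.8 W

Treat each layer as a resistance in series:
  R_copper = (1/0.747 − 1/0.779)/(4πk) = 0.05499/(4π·454) = 9.639×10^-6 K/W
  R_fibreglass batt = (1/0.779 − 1/1.29)/(4πk) = 0.5085/(4π·0.0431) = 0.9389 K/W
  R_conv,out = 1/(4πr²h) = 1/(4π·1.29²·8.68) = 0.005509 K/W
ΣR = 9.639×10^-6 + 0.9389 + 0.005509 = 0.9444 K/W
Q = ΔT/ΣR = (84.1 °C − 10.6 °C)/0.9444 = 77.8 W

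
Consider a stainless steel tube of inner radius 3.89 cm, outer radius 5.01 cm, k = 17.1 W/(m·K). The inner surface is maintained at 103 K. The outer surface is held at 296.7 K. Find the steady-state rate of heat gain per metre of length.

Q' = 82.3 kW/m

Q' = 2πk·ΔT/ln(r₂/r₁) = 2π × 17.1 × 193.7 / ln(0.0501/0.0389) = 82300 W/m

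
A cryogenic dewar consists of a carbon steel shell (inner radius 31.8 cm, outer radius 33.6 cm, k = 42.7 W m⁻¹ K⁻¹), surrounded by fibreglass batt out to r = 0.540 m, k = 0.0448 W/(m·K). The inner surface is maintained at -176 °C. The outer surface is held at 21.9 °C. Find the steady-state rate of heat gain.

Q = 99.1 W

Resistance network (inner→outer):
  R_carbon steel = (1/0.318 − 1/0.336)/(4πk) = 0.1685/(4π·42.7) = 3.140×10^-4 K/W
  R_fibreglass batt = (1/0.336 − 1/0.540)/(4πk) = 1.124/(4π·0.0448) = 1.997 K/W
ΣR = 3.140×10^-4 + 1.997 = 1.997 K/W
Q = ΔT/ΣR = (-176 °C − 21.9 °C)/1.997 = -99.1 W
(Negative Q ⇒ heat flows inward; heat gain = 99.1 W.)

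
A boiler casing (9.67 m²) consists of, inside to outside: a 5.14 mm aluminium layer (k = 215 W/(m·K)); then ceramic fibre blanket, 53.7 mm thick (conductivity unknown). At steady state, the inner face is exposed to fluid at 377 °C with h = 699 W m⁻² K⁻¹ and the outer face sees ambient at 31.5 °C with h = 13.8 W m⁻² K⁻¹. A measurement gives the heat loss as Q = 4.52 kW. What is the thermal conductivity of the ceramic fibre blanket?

k = 0.0807 W/m·K

ΣR = ΔT/Q = |377 − 31.5|/4520 = 0.07644 K/W
Known resistances:
  R_conv,in = 1/(hA) = 1/(699·9.67) = 1.479×10^-4 K/W
  R_aluminium = L/(kA) = 0.00514/(215·9.67) = 2.472×10^-6 K/W
  R_conv,out = 1/(hA) = 1/(13.8·9.67) = 0.007494 K/W
R_ceramic fibre blanket = ΣR − ΣR_known = 0.07644 − 0.007644 = 0.06880 K/W
L/(kA) = 0.06880 ⇒ k = 0.0537/(0.06880·9.67) = 0.0807 W/m·K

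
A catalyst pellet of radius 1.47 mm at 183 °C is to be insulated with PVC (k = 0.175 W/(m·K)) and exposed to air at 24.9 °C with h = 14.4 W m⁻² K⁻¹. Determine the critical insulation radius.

For a sphere, r_cr = 2k_ins/h = 2·0.175/14.4 = 0.0243 m = 2.43 cm

r_cr = 2.43 cm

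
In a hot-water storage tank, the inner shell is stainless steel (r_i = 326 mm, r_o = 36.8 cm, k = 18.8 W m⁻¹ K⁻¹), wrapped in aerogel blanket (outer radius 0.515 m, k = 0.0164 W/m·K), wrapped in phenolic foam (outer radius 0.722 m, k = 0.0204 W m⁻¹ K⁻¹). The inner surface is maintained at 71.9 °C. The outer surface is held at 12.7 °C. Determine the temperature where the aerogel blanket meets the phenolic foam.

T = 34.4 °C

Treat each layer as a resistance in series:
  R_stainless steel = (1/0.326 − 1/0.368)/(4πk) = 0.3501/(4π·18.8) = 0.001482 K/W
  R_aerogel blanket = (1/0.368 − 1/0.515)/(4πk) = 0.7756/(4π·0.0164) = 3.764 K/W
  R_phenolic foam = (1/0.515 − 1/0.722)/(4πk) = 0.5567/(4π·0.0204) = 2.172 K/W
ΣR = 0.001482 + 3.764 + 2.172 = 5.937 K/W
Q = ΔT/ΣR = (71.9 °C − 12.7 °C)/5.937 = 9.971 W
From the inner boundary to the aerogel blanket/phenolic foam interface, ΣR_partial = 3.765 K/W.
T_interface = T_in − Q·ΣR_partial = 71.9 °C − (9.971)(3.765) = 34.4 °C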